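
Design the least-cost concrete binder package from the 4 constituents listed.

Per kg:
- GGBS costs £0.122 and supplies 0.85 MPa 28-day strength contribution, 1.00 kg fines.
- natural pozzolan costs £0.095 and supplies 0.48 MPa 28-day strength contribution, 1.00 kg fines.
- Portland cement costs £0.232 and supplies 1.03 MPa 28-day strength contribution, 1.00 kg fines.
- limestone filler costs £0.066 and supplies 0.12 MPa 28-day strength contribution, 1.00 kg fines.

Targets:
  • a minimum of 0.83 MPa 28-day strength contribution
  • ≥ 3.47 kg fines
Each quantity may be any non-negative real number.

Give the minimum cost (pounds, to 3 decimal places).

£0.261

Let x1 = kg of GGBS, x2 = kg of natural pozzolan, x3 = kg of Portland cement, x4 = kg of limestone filler.
Minimize 0.122x1 + 0.095x2 + 0.232x3 + 0.066x4 with:
  0.85x1 + 0.48x2 + 1.03x3 + 0.12x4 ≥ 0.83   (28-day strength contribution)
  1x1 + 1x2 + 1x3 + 1x4 ≥ 3.47   (fines)
  x1, x2, x3, x4 ≥ 0.
The optimal basis is {GGBS, limestone filler}; natural pozzolan, Portland cement drop out. There the 28-day strength contribution and fines constraints are tight.
Optimal quantities: GGBS = 0.5666 kg, limestone filler = 2.903 kg.
Total cost: 0.122·0.5666 + 0.066·2.903 = 0.26072.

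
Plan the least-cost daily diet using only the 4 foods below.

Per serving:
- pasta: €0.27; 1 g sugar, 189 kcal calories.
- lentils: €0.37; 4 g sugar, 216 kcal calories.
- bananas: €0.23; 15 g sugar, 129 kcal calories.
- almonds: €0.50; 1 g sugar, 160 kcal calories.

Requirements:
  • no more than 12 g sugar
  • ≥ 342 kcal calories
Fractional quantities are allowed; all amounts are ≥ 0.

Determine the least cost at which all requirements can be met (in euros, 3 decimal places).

€0.489

Let x1 = servings of pasta, x2 = servings of lentils, x3 = servings of bananas, x4 = servings of almonds.
Minimize 0.27x1 + 0.37x2 + 0.23x3 + 0.5x4 subject to:
  1x1 + 4x2 + 15x3 + 1x4 ≤ 12   (sugar)
  189x1 + 216x2 + 129x3 + 160x4 ≥ 342   (calories)
  x1, x2, x3, x4 ≥ 0.
The cheapest feasible vertex uses only pasta; lentils, bananas, almonds are not used. Binding constraint: calories.
Solving gives x1 = 1.81.
Objective = 0.27·1.81 = 0.48870.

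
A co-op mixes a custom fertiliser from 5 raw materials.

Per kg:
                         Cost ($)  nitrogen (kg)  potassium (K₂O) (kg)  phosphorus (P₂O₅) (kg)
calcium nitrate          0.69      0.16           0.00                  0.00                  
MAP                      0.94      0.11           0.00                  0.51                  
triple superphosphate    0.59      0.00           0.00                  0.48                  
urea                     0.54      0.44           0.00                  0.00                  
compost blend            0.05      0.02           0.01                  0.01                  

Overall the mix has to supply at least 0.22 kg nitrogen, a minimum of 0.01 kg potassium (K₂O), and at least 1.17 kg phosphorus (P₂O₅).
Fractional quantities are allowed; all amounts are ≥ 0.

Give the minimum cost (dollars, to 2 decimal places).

This is a linear program. Let x1 = kg of calcium nitrate, x2 = kg of MAP, x3 = kg of triple superphosphate, x4 = kg of urea, x5 = kg of compost blend.
Minimise 0.69x1 + 0.94x2 + 0.59x3 + 0.54x4 + 0.05x5 s.t.:
  0.16x1 + 0.11x2 + 0.44x4 + 0.02x5 ≥ 0.22   (nitrogen)
  0.01x5 ≥ 0.01   (potassium (K₂O))
  0.51x2 + 0.48x3 + 0.01x5 ≥ 1.17   (phosphorus (P₂O₅))
  x1, x2, x3, x4, x5 ≥ 0.
At the optimum only triple superphosphate, urea, compost blend are positive (calcium nitrate, MAP = 0). Binding constraints: nitrogen, potassium (K₂O), phosphorus (P₂O₅).
Optimal quantities: triple superphosphate = 2.417 kg, urea = 0.4545 kg, compost blend = 1 kg.
Total cost: 0.59·2.417 + 0.54·0.4545 + 0.05·1 = 1.7215.

$1.72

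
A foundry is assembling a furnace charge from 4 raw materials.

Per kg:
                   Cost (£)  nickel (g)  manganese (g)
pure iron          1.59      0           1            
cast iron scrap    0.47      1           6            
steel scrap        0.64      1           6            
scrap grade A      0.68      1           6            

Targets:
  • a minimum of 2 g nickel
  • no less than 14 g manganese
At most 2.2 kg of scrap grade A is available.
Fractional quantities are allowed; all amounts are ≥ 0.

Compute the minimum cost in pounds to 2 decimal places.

£1.10

This is a linear program. Let x1 = kg of pure iron, x2 = kg of cast iron scrap, x3 = kg of steel scrap, x4 = kg of scrap grade A.
Minimise 1.59x1 + 0.47x2 + 0.64x3 + 0.68x4 s.t.:
  1x2 + 1x3 + 1x4 ≥ 2   (nickel)
  1x1 + 6x2 + 6x3 + 6x4 ≥ 14   (manganese)
  x4 ≤ 2.2
  x1, x2, x3, x4 ≥ 0.
The cheapest feasible vertex uses only cast iron scrap; pure iron, steel scrap, scrap grade A are not used. The manganese requirement is met with equality.
That vertex is x2 = 2.333.
Hence cost = 0.47·2.333 = £1.0965.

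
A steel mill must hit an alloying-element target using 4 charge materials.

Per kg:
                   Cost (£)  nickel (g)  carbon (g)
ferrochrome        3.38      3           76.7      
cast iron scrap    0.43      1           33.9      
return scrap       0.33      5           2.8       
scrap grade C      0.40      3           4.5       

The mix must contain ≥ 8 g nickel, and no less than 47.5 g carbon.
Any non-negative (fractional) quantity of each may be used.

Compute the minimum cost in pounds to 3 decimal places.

£0.998

This is a linear program. Let x1 = kg of ferrochrome, x2 = kg of cast iron scrap, x3 = kg of return scrap, x4 = kg of scrap grade C.
Minimise 3.38x1 + 0.43x2 + 0.33x3 + 0.4x4 s.t.:
  3x1 + 1x2 + 5x3 + 3x4 ≥ 8   (nickel)
  76.7x1 + 33.9x2 + 2.8x3 + 4.5x4 ≥ 47.5   (carbon)
  x1, x2, x3, x4 ≥ 0.
The optimal basis is {cast iron scrap, return scrap}; ferrochrome, scrap grade C drop out. Binding constraints: nickel and carbon.
That vertex is x2 = 1.29, x3 = 1.342.
Total cost: 0.43·1.29 + 0.33·1.342 = 0.99756.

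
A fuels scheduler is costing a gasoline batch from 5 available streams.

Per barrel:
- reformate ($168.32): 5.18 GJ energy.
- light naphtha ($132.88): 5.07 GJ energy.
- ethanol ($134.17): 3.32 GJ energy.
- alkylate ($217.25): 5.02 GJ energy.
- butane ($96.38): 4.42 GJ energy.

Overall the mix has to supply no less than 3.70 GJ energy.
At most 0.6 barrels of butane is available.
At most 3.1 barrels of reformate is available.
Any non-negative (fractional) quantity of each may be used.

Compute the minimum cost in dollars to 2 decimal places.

Treat it as an LP. Let x1 = barrels of reformate, x2 = barrels of light naphtha, x3 = barrels of ethanol, x4 = barrels of alkylate, x5 = barrels of butane.
min 168.32x1 + 132.88x2 + 134.17x3 + 217.25x4 + 96.38x5 with:
  5.18x1 + 5.07x2 + 3.32x3 + 5.02x4 + 4.42x5 ≥ 3.7   (energy)
  x5 ≤ 0.6
  x1 ≤ 3.1
  x1, x2, x3, x4, x5 ≥ 0.
The cheapest feasible vertex uses only light naphtha, butane; reformate, ethanol, alkylate are not used. The energy and the butane cap requirements are met with equality.
So light naphtha = 0.20671 barrels, butane = 0.6 barrels.
Total cost: 132.88·0.20671 + 96.38·0.6 = 85.2956.

$85.30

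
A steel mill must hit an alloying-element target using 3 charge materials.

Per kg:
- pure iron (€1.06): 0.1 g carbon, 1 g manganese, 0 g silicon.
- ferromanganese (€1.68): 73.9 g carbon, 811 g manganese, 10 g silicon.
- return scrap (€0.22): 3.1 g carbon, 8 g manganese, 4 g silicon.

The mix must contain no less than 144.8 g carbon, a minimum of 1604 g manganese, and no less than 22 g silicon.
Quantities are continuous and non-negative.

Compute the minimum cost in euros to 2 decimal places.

Let x1 = kg of pure iron, x2 = kg of ferromanganese, x3 = kg of return scrap.
Minimise 1.06x1 + 1.68x2 + 0.22x3 s.t.:
  0.1x1 + 73.9x2 + 3.1x3 ≥ 144.8   (carbon)
  1x1 + 811x2 + 8x3 ≥ 1604   (manganese)
  10x2 + 4x3 ≥ 22   (silicon)
  x1, x2, x3 ≥ 0.
The cheapest feasible vertex uses only ferromanganese, return scrap; pure iron is not used. The manganese and silicon requirements are met with equality.
That vertex is x2 = 1.972, x3 = 0.5695.
Objective = 1.68·1.972 + 0.22·0.5695 = 3.4383.

€3.44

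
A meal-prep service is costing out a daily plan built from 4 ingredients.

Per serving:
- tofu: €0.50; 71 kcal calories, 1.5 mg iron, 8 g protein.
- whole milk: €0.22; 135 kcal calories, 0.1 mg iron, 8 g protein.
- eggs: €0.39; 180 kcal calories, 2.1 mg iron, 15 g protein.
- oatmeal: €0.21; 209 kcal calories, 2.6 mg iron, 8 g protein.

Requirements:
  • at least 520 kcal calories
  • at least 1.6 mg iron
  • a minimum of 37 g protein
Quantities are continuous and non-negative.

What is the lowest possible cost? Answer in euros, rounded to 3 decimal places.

€0.963

Let x1 = servings of tofu, x2 = servings of whole milk, x3 = servings of eggs, x4 = servings of oatmeal.
min 0.5x1 + 0.22x2 + 0.39x3 + 0.21x4 with:
  71x1 + 135x2 + 180x3 + 209x4 ≥ 520   (calories)
  1.5x1 + 0.1x2 + 2.1x3 + 2.6x4 ≥ 1.6   (iron)
  8x1 + 8x2 + 15x3 + 8x4 ≥ 37   (protein)
  x1, x2, x3, x4 ≥ 0.
At the optimum only eggs, oatmeal are positive (tofu, whole milk = 0). There the calories and protein constraints are tight.
That vertex is x3 = 2.108, x4 = 0.6726.
Cost = 0.39·2.108 + 0.21·0.6726 = 0.96337.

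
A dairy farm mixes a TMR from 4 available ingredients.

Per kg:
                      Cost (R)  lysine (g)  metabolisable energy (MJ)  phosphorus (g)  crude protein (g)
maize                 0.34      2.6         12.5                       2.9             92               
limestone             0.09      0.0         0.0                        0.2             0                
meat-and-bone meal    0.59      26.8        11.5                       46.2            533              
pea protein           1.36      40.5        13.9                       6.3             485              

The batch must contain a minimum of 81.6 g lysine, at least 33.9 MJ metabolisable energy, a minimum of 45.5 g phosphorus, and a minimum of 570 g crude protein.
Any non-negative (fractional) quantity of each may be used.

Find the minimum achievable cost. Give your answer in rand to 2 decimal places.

Let x1 = kg of maize, x2 = kg of limestone, x3 = kg of meat-and-bone meal, x4 = kg of pea protein.
Minimise 0.34x1 + 0.09x2 + 0.59x3 + 1.36x4 s.t.:
  2.6x1 + 26.8x3 + 40.5x4 ≥ 81.6   (lysine)
  12.5x1 + 11.5x3 + 13.9x4 ≥ 33.9   (metabolisable energy)
  2.9x1 + 0.2x2 + 46.2x3 + 6.3x4 ≥ 45.5   (phosphorus)
  92x1 + 533x3 + 485x4 ≥ 570   (crude protein)
  x1, x2, x3, x4 ≥ 0.
The cheapest feasible vertex uses only meat-and-bone meal; maize, limestone, pea protein are not used. Binding constraint: lysine.
Solving gives x3 = 3.045.
Objective = 0.59·3.045 = 1.7966.

R1.80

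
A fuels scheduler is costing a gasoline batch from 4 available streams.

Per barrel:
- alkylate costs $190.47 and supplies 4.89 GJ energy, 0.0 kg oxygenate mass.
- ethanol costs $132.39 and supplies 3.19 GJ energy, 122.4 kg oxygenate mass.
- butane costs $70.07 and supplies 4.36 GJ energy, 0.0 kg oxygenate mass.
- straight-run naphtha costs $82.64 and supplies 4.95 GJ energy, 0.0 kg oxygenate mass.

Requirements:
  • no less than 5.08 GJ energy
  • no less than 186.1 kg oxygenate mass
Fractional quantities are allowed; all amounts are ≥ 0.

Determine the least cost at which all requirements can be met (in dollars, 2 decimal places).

$204.98

Set it up as a linear program. Let x1 = barrels of alkylate, x2 = barrels of ethanol, x3 = barrels of butane, x4 = barrels of straight-run naphtha.
Minimise 190.47x1 + 132.39x2 + 70.07x3 + 82.64x4 with:
  4.89x1 + 3.19x2 + 4.36x3 + 4.95x4 ≥ 5.08   (energy)
  122.4x2 ≥ 186.1   (oxygenate mass)
  x1, x2, x3, x4 ≥ 0.
At the optimum only ethanol, butane are positive (alkylate, straight-run naphtha = 0). There the energy and oxygenate mass constraints are tight.
So ethanol = 1.5204 barrels, butane = 0.052717 barrels.
Cost = 132.39·1.5204 + 70.07·0.052717 = 204.9796.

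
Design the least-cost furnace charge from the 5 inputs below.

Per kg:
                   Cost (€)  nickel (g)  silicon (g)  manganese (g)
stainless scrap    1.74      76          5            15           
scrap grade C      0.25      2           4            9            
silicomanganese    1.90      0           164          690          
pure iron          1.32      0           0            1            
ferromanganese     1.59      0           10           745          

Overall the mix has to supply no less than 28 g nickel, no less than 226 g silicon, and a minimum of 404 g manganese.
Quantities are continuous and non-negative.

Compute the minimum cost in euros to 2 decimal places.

Set it up as a linear program. Let x1 = kg of stainless scrap, x2 = kg of scrap grade C, x3 = kg of silicomanganese, x4 = kg of pure iron, x5 = kg of ferromanganese.
Minimize 1.74x1 + 0.25x2 + 1.9x3 + 1.32x4 + 1.59x5 subject to:
  76x1 + 2x2 ≥ 28   (nickel)
  5x1 + 4x2 + 164x3 + 10x5 ≥ 226   (silicon)
  15x1 + 9x2 + 690x3 + 1x4 + 745x5 ≥ 404   (manganese)
  x1, x2, x3, x4, x5 ≥ 0.
The minimum-cost mix takes nothing from scrap grade C, pure iron, ferromanganese — only stainless scrap, silicomanganese. Binding constraints: nickel and silicon.
Solving gives x1 = 0.3684, x3 = 1.367.
Objective = 1.74·0.3684 + 1.9·1.367 = 3.2383.

€3.24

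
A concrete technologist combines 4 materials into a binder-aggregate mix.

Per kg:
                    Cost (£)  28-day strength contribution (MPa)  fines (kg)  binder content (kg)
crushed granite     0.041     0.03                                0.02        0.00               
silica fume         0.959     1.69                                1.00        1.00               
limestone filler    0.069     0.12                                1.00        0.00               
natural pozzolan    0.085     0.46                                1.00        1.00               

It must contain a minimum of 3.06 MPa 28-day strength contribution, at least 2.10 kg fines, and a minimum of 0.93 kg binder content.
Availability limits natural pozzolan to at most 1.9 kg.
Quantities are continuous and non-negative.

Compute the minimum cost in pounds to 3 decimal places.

£1.402

Let x1 = kg of crushed granite, x2 = kg of silica fume, x3 = kg of limestone filler, x4 = kg of natural pozzolan.
Minimise 0.041x1 + 0.959x2 + 0.069x3 + 0.085x4 subject to:
  0.03x1 + 1.69x2 + 0.12x3 + 0.46x4 ≥ 3.06   (28-day strength contribution)
  0.02x1 + 1x2 + 1x3 + 1x4 ≥ 2.1   (fines)
  1x2 + 1x4 ≥ 0.93   (binder content)
  x4 ≤ 1.9
  x1, x2, x3, x4 ≥ 0.
The cheapest feasible vertex uses only silica fume, natural pozzolan; crushed granite, limestone filler are not used. The 28-day strength contribution and the natural pozzolan cap requirements are met with equality.
Optimal quantities: silica fume = 1.2935 kg, natural pozzolan = 1.9 kg.
Cost = 0.959·1.2935 + 0.085·1.9 = 1.40197.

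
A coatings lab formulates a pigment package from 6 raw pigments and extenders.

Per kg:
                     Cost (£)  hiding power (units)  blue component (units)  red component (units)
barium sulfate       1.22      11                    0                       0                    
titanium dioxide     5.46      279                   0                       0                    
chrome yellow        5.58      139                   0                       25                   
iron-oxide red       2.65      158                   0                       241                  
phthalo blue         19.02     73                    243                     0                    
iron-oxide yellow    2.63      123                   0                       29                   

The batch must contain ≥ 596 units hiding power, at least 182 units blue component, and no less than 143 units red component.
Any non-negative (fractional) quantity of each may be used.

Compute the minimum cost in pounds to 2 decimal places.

Let x1 = kg of barium sulfate, x2 = kg of titanium dioxide, x3 = kg of chrome yellow, x4 = kg of iron-oxide red, x5 = kg of phthalo blue, x6 = kg of iron-oxide yellow.
min 1.22x1 + 5.46x2 + 5.58x3 + 2.65x4 + 19.02x5 + 2.63x6 subject to:
  11x1 + 279x2 + 139x3 + 158x4 + 73x5 + 123x6 ≥ 596   (hiding power)
  243x5 ≥ 182   (blue component)
  25x3 + 241x4 + 29x6 ≥ 143   (red component)
  x1, x2, x3, x4, x5, x6 ≥ 0.
The cheapest feasible vertex uses only iron-oxide red, phthalo blue; barium sulfate, titanium dioxide, chrome yellow, iron-oxide yellow are not used. The hiding power and blue component requirements are met with equality.
So iron-oxide red = 3.426 kg, phthalo blue = 0.749 kg.
Hence cost = 2.65·3.426 + 19.02·0.749 = £23.3249.

£23.32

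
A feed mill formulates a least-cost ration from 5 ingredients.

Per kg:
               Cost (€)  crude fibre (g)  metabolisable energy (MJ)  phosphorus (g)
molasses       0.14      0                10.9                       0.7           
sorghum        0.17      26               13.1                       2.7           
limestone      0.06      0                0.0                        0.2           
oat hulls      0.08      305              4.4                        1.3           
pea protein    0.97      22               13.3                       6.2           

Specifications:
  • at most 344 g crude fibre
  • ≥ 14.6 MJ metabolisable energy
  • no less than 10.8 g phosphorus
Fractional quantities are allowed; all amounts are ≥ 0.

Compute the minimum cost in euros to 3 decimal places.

€0.678

This is a linear program. Let x1 = kg of molasses, x2 = kg of sorghum, x3 = kg of limestone, x4 = kg of oat hulls, x5 = kg of pea protein.
Minimize 0.14x1 + 0.17x2 + 0.06x3 + 0.08x4 + 0.97x5 s.t.:
  26x2 + 305x4 + 22x5 ≤ 344   (crude fibre)
  10.9x1 + 13.1x2 + 4.4x4 + 13.3x5 ≥ 14.6   (metabolisable energy)
  0.7x1 + 2.7x2 + 0.2x3 + 1.3x4 + 6.2x5 ≥ 10.8   (phosphorus)
  x1, x2, x3, x4, x5 ≥ 0.
The cheapest feasible vertex uses only sorghum, oat hulls; molasses, limestone, pea protein are not used. There the crude fibre and phosphorus constraints are tight.
That vertex is x2 = 3.605, x4 = 0.8206.
Objective = 0.17·3.605 + 0.08·0.8206 = 0.678498.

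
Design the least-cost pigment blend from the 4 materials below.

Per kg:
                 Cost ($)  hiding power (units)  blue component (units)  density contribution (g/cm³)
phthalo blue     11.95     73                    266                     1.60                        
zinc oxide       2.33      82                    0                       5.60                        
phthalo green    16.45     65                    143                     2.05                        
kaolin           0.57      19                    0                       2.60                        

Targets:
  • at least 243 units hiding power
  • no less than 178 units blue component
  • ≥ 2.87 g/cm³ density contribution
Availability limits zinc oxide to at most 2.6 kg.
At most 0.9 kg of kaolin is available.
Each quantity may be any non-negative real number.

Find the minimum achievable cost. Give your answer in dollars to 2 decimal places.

Treat it as an LP. Let x1 = kg of phthalo blue, x2 = kg of zinc oxide, x3 = kg of phthalo green, x4 = kg of kaolin.
Minimize 11.95x1 + 2.33x2 + 16.45x3 + 0.57x4 subject to:
  73x1 + 82x2 + 65x3 + 19x4 ≥ 243   (hiding power)
  266x1 + 143x3 ≥ 178   (blue component)
  1.6x1 + 5.6x2 + 2.05x3 + 2.6x4 ≥ 2.87   (density contribution)
  x2 ≤ 2.6
  x4 ≤ 0.9
  x1, x2, x3, x4 ≥ 0.
The minimum-cost mix takes nothing from phthalo green, kaolin — only phthalo blue, zinc oxide. Binding constraints: hiding power and blue component.
Optimal quantities: phthalo blue = 0.6692 kg, zinc oxide = 2.368 kg.
Hence cost = 11.95·0.6692 + 2.33·2.368 = $13.5144.

$13.51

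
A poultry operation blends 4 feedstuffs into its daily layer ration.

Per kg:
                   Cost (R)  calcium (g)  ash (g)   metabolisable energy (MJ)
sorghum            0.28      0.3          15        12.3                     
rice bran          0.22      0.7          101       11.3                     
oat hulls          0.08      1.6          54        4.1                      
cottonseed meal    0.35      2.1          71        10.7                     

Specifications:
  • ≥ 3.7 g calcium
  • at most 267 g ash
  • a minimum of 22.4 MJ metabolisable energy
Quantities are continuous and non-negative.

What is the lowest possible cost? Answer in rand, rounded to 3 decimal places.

Let x1 = kg of sorghum, x2 = kg of rice bran, x3 = kg of oat hulls, x4 = kg of cottonseed meal.
min 0.28x1 + 0.22x2 + 0.08x3 + 0.35x4 s.t.:
  0.3x1 + 0.7x2 + 1.6x3 + 2.1x4 ≥ 3.7   (calcium)
  15x1 + 101x2 + 54x3 + 71x4 ≤ 267   (ash)
  12.3x1 + 11.3x2 + 4.1x3 + 10.7x4 ≥ 22.4   (metabolisable energy)
  x1, x2, x3, x4 ≥ 0.
The optimal basis is {rice bran, oat hulls}; sorghum, cottonseed meal drop out. There the calcium and metabolisable energy constraints are tight.
That vertex is x2 = 1.359, x3 = 1.718.
Hence cost = 0.22·1.359 + 0.08·1.718 = R0.43642.

R0.436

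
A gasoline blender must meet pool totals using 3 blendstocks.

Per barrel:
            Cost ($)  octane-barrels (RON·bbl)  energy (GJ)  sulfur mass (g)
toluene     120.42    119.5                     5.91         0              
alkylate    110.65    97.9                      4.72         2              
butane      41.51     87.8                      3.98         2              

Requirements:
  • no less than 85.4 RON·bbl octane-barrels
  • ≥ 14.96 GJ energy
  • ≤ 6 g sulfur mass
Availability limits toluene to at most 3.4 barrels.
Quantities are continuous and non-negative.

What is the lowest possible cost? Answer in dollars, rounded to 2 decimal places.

This is a linear program. Let x1 = barrels of toluene, x2 = barrels of alkylate, x3 = barrels of butane.
Minimise 120.42x1 + 110.65x2 + 41.51x3 with:
  119.5x1 + 97.9x2 + 87.8x3 ≥ 85.4   (octane-barrels)
  5.91x1 + 4.72x2 + 3.98x3 ≥ 14.96   (energy)
  2x2 + 2x3 ≤ 6   (sulfur mass)
  x1 ≤ 3.4
  x1, x2, x3 ≥ 0.
The optimal basis is {toluene, butane}; alkylate drops out. The energy and sulfur mass requirements are met with equality.
So toluene = 0.511 barrels, butane = 3 barrels.
Objective = 120.42·0.511 + 41.51·3 = 186.0646.

$186.06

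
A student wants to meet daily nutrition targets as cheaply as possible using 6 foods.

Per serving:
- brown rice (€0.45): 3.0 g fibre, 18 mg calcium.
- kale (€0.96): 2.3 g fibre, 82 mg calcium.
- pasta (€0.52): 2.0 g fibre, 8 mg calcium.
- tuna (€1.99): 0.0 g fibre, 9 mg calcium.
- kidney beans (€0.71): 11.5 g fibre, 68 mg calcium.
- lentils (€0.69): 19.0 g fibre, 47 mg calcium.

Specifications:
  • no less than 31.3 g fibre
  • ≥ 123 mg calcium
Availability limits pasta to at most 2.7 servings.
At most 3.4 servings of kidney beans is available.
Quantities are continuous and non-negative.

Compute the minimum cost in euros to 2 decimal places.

This is a linear program. Let x1 = servings of brown rice, x2 = servings of kale, x3 = servings of pasta, x4 = servings of tuna, x5 = servings of kidney beans, x6 = servings of lentils.
Minimize 0.45x1 + 0.96x2 + 0.52x3 + 1.99x4 + 0.71x5 + 0.69x6 s.t.:
  3x1 + 2.3x2 + 2x3 + 11.5x5 + 19x6 ≥ 31.3   (fibre)
  18x1 + 82x2 + 8x3 + 9x4 + 68x5 + 47x6 ≥ 123   (calcium)
  x3 ≤ 2.7
  x5 ≤ 3.4
  x1, x2, x3, x4, x5, x6 ≥ 0.
At the optimum only kidney beans, lentils are positive (brown rice, kale, pasta, tuna = 0). Binding constraints: fibre and calcium.
Optimal quantities: kidney beans = 1.152 servings, lentils = 0.95 servings.
Cost = 0.71·1.152 + 0.69·0.95 = 1.4734.

€1.47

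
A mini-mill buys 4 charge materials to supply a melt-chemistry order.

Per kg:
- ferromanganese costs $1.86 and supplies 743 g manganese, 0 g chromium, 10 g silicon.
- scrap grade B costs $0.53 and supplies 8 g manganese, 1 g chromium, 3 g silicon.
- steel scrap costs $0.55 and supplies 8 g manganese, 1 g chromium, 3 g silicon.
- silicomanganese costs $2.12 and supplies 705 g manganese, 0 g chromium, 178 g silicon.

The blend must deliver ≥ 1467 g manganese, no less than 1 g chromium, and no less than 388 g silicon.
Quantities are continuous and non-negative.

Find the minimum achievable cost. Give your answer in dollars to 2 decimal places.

Treat it as an LP. Let x1 = kg of ferromanganese, x2 = kg of scrap grade B, x3 = kg of steel scrap, x4 = kg of silicomanganese.
Minimise 1.86x1 + 0.53x2 + 0.55x3 + 2.12x4 s.t.:
  743x1 + 8x2 + 8x3 + 705x4 ≥ 1467   (manganese)
  1x2 + 1x3 ≥ 1   (chromium)
  10x1 + 3x2 + 3x3 + 178x4 ≥ 388   (silicon)
  x1, x2, x3, x4 ≥ 0.
At the optimum only scrap grade B, silicomanganese are positive (ferromanganese, steel scrap = 0). There the chromium and silicon constraints are tight.
So scrap grade B = 1 kg, silicomanganese = 2.163 kg.
Cost = 0.53·1 + 2.12·2.163 = 5.1156.

$5.12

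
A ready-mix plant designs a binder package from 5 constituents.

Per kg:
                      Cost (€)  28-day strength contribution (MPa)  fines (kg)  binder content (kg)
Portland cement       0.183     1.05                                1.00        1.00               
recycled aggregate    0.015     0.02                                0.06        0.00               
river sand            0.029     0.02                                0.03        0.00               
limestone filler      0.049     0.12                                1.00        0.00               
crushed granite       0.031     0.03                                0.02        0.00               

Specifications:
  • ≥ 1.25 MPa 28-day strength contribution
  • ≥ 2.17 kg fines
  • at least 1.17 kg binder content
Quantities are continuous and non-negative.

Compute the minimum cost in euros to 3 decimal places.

Set it up as a linear program. Let x1 = kg of Portland cement, x2 = kg of recycled aggregate, x3 = kg of river sand, x4 = kg of limestone filler, x5 = kg of crushed granite.
Minimise 0.183x1 + 0.015x2 + 0.029x3 + 0.049x4 + 0.031x5 with:
  1.05x1 + 0.02x2 + 0.02x3 + 0.12x4 + 0.03x5 ≥ 1.25   (28-day strength contribution)
  1x1 + 0.06x2 + 0.03x3 + 1x4 + 0.02x5 ≥ 2.17   (fines)
  1x1 ≥ 1.17   (binder content)
  x1, x2, x3, x4, x5 ≥ 0.
At the optimum only Portland cement, limestone filler are positive (recycled aggregate, river sand, crushed granite = 0). The fines and binder content requirements are met with equality.
Solving gives x1 = 1.17, x4 = 1.
Hence cost = 0.183·1.17 + 0.049·1 = €0.26311.

€0.263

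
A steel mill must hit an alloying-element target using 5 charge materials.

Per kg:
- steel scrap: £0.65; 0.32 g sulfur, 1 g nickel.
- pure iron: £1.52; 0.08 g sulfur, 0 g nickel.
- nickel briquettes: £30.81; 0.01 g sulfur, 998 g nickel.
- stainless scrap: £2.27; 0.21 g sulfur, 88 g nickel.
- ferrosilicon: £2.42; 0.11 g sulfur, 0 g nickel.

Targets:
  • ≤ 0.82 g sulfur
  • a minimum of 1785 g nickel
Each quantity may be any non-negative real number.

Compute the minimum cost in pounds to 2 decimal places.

Let x1 = kg of steel scrap, x2 = kg of pure iron, x3 = kg of nickel briquettes, x4 = kg of stainless scrap, x5 = kg of ferrosilicon.
Minimise 0.65x1 + 1.52x2 + 30.81x3 + 2.27x4 + 2.42x5 with:
  0.32x1 + 0.08x2 + 0.01x3 + 0.21x4 + 0.11x5 ≤ 0.82   (sulfur)
  1x1 + 998x3 + 88x4 ≥ 1785   (nickel)
  x1, x2, x3, x4, x5 ≥ 0.
The optimal basis is {nickel briquettes, stainless scrap}; steel scrap, pure iron, ferrosilicon drop out. Binding constraints: sulfur and nickel.
So nickel briquettes = 1.4504 kg, stainless scrap = 3.8357 kg.
Hence cost = 30.81·1.4504 + 2.27·3.8357 = £53.3939.

£53.39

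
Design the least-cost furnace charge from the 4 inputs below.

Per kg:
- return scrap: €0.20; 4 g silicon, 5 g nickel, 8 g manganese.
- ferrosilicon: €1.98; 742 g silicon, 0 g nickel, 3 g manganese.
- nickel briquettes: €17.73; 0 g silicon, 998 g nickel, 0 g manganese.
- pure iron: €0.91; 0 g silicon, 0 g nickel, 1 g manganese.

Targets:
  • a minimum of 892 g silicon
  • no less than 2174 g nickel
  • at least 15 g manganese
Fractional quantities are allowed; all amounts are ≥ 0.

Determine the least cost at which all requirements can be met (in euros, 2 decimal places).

Set it up as a linear program. Let x1 = kg of return scrap, x2 = kg of ferrosilicon, x3 = kg of nickel briquettes, x4 = kg of pure iron.
min 0.2x1 + 1.98x2 + 17.73x3 + 0.91x4 subject to:
  4x1 + 742x2 ≥ 892   (silicon)
  5x1 + 998x3 ≥ 2174   (nickel)
  8x1 + 3x2 + 1x4 ≥ 15   (manganese)
  x1, x2, x3, x4 ≥ 0.
The minimum-cost mix takes nothing from pure iron — only return scrap, ferrosilicon, nickel briquettes. The silicon, nickel, manganese requirements are met with equality.
That vertex is x1 = 1.4271, x2 = 1.1945, x3 = 2.1712.
Cost = 0.2·1.4271 + 1.98·1.1945 + 17.73·2.1712 = 41.1459.

€41.15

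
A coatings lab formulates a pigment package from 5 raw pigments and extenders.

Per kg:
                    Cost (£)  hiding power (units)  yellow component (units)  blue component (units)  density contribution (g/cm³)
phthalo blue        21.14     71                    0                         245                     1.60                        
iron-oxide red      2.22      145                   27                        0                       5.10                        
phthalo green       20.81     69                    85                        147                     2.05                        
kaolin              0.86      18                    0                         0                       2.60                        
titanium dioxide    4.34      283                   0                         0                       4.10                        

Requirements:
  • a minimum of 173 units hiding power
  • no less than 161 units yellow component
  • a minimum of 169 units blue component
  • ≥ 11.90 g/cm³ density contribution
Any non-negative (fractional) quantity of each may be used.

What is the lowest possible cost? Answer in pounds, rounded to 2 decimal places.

Let x1 = kg of phthalo blue, x2 = kg of iron-oxide red, x3 = kg of phthalo green, x4 = kg of kaolin, x5 = kg of titanium dioxide.
Minimize 21.14x1 + 2.22x2 + 20.81x3 + 0.86x4 + 4.34x5 s.t.:
  71x1 + 145x2 + 69x3 + 18x4 + 283x5 ≥ 173   (hiding power)
  27x2 + 85x3 ≥ 161   (yellow component)
  245x1 + 147x3 ≥ 169   (blue component)
  1.6x1 + 5.1x2 + 2.05x3 + 2.6x4 + 4.1x5 ≥ 11.9   (density contribution)
  x1, x2, x3, x4, x5 ≥ 0.
At the optimum only phthalo blue, iron-oxide red are positive (phthalo green, kaolin, titanium dioxide = 0). There the yellow component and blue component constraints are tight.
Optimal quantities: phthalo blue = 0.6898 kg, iron-oxide red = 5.963 kg.
Objective = 21.14·0.6898 + 2.22·5.963 = 27.8202.

£27.82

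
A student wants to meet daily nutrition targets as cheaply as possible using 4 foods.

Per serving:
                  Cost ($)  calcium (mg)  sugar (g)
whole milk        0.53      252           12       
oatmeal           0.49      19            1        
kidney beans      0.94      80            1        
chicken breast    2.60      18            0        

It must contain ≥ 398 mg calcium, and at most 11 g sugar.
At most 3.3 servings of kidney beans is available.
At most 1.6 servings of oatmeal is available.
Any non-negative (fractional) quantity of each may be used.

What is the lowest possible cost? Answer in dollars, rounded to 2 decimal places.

$3.02

Let x1 = servings of whole milk, x2 = servings of oatmeal, x3 = servings of kidney beans, x4 = servings of chicken breast.
Minimise 0.53x1 + 0.49x2 + 0.94x3 + 2.6x4 with:
  252x1 + 19x2 + 80x3 + 18x4 ≥ 398   (calcium)
  12x1 + 1x2 + 1x3 ≤ 11   (sugar)
  x3 ≤ 3.3
  x2 ≤ 1.6
  x1, x2, x3, x4 ≥ 0.
The cheapest feasible vertex uses only whole milk, kidney beans; oatmeal, chicken breast are not used. The calcium and sugar requirements are met with equality.
Optimal quantities: whole milk = 0.6808 servings, kidney beans = 2.831 servings.
Total cost: 0.53·0.6808 + 0.94·2.831 = 3.0220.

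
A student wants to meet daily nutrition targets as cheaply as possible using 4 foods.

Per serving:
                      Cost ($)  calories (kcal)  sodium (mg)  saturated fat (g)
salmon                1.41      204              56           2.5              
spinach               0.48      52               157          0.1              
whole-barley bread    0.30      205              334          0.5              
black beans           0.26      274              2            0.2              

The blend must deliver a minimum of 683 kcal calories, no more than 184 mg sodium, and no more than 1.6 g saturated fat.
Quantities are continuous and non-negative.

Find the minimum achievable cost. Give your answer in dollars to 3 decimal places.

$0.648

Let x1 = servings of salmon, x2 = servings of spinach, x3 = servings of whole-barley bread, x4 = servings of black beans.
Minimize 1.41x1 + 0.48x2 + 0.3x3 + 0.26x4 s.t.:
  204x1 + 52x2 + 205x3 + 274x4 ≥ 683   (calories)
  56x1 + 157x2 + 334x3 + 2x4 ≤ 184   (sodium)
  2.5x1 + 0.1x2 + 0.5x3 + 0.2x4 ≤ 1.6   (saturated fat)
  x1, x2, x3, x4 ≥ 0.
At the optimum only black beans is positive (salmon, spinach, whole-barley bread = 0). There the calories constraint is tight.
Solving gives x4 = 2.493.
Total cost: 0.26·2.493 = 0.64818.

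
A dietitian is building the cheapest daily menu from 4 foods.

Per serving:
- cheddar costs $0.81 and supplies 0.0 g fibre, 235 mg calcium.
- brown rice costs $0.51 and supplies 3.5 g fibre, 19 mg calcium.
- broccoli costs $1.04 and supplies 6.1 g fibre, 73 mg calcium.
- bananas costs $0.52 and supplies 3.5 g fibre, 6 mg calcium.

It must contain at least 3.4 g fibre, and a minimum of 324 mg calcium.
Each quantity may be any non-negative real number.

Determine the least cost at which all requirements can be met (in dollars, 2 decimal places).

This is a linear program. Let x1 = servings of cheddar, x2 = servings of brown rice, x3 = servings of broccoli, x4 = servings of bananas.
min 0.81x1 + 0.51x2 + 1.04x3 + 0.52x4 subject to:
  3.5x2 + 6.1x3 + 3.5x4 ≥ 3.4   (fibre)
  235x1 + 19x2 + 73x3 + 6x4 ≥ 324   (calcium)
  x1, x2, x3, x4 ≥ 0.
The minimum-cost mix takes nothing from broccoli, bananas — only cheddar, brown rice. The fibre and calcium requirements are met with equality.
That vertex is x1 = 1.3, x2 = 0.9714.
Total cost: 0.81·1.3 + 0.51·0.9714 = 1.5484.

$1.55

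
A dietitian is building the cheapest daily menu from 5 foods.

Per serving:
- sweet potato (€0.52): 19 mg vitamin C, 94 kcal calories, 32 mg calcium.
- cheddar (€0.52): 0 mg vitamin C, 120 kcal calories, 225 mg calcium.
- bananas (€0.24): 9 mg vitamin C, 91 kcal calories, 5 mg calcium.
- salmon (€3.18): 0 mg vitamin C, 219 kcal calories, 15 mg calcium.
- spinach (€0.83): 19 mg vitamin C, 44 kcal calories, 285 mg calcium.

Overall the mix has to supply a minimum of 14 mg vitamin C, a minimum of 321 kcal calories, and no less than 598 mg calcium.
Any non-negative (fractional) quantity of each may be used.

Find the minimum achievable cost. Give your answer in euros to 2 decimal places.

€1.59

Set it up as a linear program. Let x1 = servings of sweet potato, x2 = servings of cheddar, x3 = servings of bananas, x4 = servings of salmon, x5 = servings of spinach.
Minimize 0.52x1 + 0.52x2 + 0.24x3 + 3.18x4 + 0.83x5 s.t.:
  19x1 + 9x3 + 19x5 ≥ 14   (vitamin C)
  94x1 + 120x2 + 91x3 + 219x4 + 44x5 ≥ 321   (calories)
  32x1 + 225x2 + 5x3 + 15x4 + 285x5 ≥ 598   (calcium)
  x1, x2, x3, x4, x5 ≥ 0.
The minimum-cost mix takes nothing from sweet potato, salmon — only cheddar, bananas, spinach. There the vitamin C, calories, calcium constraints are tight.
So cheddar = 2.063 servings, bananas = 0.5853 servings, spinach = 0.4596 servings.
Total cost: 0.52·2.063 + 0.24·0.5853 + 0.83·0.4596 = 1.5947.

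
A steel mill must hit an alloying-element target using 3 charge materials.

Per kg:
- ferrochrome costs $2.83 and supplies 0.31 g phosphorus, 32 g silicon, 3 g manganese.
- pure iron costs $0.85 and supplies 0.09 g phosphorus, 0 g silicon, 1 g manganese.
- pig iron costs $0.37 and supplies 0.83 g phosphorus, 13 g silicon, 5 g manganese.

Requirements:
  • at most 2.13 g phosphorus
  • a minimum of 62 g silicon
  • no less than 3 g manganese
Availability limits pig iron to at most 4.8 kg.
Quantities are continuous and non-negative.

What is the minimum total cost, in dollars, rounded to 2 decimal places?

Treat it as an LP. Let x1 = kg of ferrochrome, x2 = kg of pure iron, x3 = kg of pig iron.
Minimise 2.83x1 + 0.85x2 + 0.37x3 subject to:
  0.31x1 + 0.09x2 + 0.83x3 ≤ 2.13   (phosphorus)
  32x1 + 13x3 ≥ 62   (silicon)
  3x1 + 1x2 + 5x3 ≥ 3   (manganese)
  x3 ≤ 4.8
  x1, x2, x3 ≥ 0.
The optimal basis is {ferrochrome, pig iron}; pure iron drops out. There the phosphorus and silicon constraints are tight.
So ferrochrome = 1.055 kg, pig iron = 2.172 kg.
Hence cost = 2.83·1.055 + 0.37·2.172 = $3.7893.

$3.79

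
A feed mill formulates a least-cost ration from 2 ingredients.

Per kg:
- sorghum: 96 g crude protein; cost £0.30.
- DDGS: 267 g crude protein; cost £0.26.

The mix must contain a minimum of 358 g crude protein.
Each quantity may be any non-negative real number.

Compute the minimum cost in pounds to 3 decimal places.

£0.349

This is a linear program. Let x1 = kg of sorghum, x2 = kg of DDGS.
min 0.3x1 + 0.26x2 subject to:
  96x1 + 267x2 ≥ 358   (crude protein)
  x1, x2 ≥ 0.
The cheapest feasible vertex uses only DDGS; sorghum is not used. There the crude protein constraint is tight.
Solving gives x2 = 1.341.
Total cost: 0.26·1.341 = 0.34866.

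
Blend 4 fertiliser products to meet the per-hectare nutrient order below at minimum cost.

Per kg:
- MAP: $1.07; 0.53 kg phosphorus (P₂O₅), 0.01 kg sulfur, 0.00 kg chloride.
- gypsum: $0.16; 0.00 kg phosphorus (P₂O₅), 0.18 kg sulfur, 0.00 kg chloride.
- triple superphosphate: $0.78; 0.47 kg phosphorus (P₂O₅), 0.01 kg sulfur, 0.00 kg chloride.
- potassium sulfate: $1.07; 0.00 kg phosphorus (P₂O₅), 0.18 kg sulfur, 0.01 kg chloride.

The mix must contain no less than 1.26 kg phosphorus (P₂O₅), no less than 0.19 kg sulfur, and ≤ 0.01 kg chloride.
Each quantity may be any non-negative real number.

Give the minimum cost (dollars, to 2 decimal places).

This is a linear program. Let x1 = kg of MAP, x2 = kg of gypsum, x3 = kg of triple superphosphate, x4 = kg of potassium sulfate.
Minimise 1.07x1 + 0.16x2 + 0.78x3 + 1.07x4 with:
  0.53x1 + 0.47x3 ≥ 1.26   (phosphorus (P₂O₅))
  0.01x1 + 0.18x2 + 0.01x3 + 0.18x4 ≥ 0.19   (sulfur)
  0.01x4 ≤ 0.01   (chloride)
  x1, x2, x3, x4 ≥ 0.
The cheapest feasible vertex uses only gypsum, triple superphosphate; MAP, potassium sulfate are not used. The phosphorus (P₂O₅) and sulfur requirements are met with equality.
Solving gives x2 = 0.9066, x3 = 2.681.
Hence cost = 0.16·0.9066 + 0.78·2.681 = $2.2362.

$2.24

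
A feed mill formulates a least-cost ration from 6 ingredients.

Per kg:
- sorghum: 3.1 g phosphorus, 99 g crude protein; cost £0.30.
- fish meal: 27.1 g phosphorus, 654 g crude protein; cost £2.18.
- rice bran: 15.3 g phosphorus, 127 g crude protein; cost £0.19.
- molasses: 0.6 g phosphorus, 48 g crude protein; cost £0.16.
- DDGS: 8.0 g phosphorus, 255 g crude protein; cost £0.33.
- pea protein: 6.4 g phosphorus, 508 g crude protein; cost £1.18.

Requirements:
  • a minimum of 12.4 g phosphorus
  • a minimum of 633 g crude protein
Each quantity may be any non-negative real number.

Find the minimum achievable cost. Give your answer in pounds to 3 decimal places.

Let x1 = kg of sorghum, x2 = kg of fish meal, x3 = kg of rice bran, x4 = kg of molasses, x5 = kg of DDGS, x6 = kg of pea protein.
Minimize 0.3x1 + 2.18x2 + 0.19x3 + 0.16x4 + 0.33x5 + 1.18x6 with:
  3.1x1 + 27.1x2 + 15.3x3 + 0.6x4 + 8x5 + 6.4x6 ≥ 12.4   (phosphorus)
  99x1 + 654x2 + 127x3 + 48x4 + 255x5 + 508x6 ≥ 633   (crude protein)
  x1, x2, x3, x4, x5, x6 ≥ 0.
At the optimum only DDGS is positive (sorghum, fish meal, rice bran, molasses, pea protein = 0). Binding constraint: crude protein.
Solving gives x5 = 2.482.
Cost = 0.33·2.482 = 0.81906.

£0.819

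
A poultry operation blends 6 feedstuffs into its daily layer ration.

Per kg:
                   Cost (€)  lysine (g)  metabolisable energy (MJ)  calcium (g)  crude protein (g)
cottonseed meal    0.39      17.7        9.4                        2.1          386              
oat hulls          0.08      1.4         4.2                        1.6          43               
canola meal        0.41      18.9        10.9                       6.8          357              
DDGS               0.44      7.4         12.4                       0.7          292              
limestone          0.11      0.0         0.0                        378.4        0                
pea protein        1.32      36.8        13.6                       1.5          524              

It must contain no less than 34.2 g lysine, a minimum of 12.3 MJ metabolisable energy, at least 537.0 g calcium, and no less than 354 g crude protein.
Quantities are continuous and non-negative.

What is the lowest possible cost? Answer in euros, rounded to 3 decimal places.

This is a linear program. Let x1 = kg of cottonseed meal, x2 = kg of oat hulls, x3 = kg of canola meal, x4 = kg of DDGS, x5 = kg of limestone, x6 = kg of pea protein.
Minimize 0.39x1 + 0.08x2 + 0.41x3 + 0.44x4 + 0.11x5 + 1.32x6 with:
  17.7x1 + 1.4x2 + 18.9x3 + 7.4x4 + 36.8x6 ≥ 34.2   (lysine)
  9.4x1 + 4.2x2 + 10.9x3 + 12.4x4 + 13.6x6 ≥ 12.3   (metabolisable energy)
  2.1x1 + 1.6x2 + 6.8x3 + 0.7x4 + 378.4x5 + 1.5x6 ≥ 537   (calcium)
  386x1 + 43x2 + 357x3 + 292x4 + 524x6 ≥ 354   (crude protein)
  x1, x2, x3, x4, x5, x6 ≥ 0.
The optimal basis is {canola meal, limestone}; cottonseed meal, oat hulls, DDGS, pea protein drop out. There the lysine and calcium constraints are tight.
That vertex is x3 = 1.8095, x5 = 1.3866.
Hence cost = 0.41·1.8095 + 0.11·1.3866 = €0.89442.

€0.894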